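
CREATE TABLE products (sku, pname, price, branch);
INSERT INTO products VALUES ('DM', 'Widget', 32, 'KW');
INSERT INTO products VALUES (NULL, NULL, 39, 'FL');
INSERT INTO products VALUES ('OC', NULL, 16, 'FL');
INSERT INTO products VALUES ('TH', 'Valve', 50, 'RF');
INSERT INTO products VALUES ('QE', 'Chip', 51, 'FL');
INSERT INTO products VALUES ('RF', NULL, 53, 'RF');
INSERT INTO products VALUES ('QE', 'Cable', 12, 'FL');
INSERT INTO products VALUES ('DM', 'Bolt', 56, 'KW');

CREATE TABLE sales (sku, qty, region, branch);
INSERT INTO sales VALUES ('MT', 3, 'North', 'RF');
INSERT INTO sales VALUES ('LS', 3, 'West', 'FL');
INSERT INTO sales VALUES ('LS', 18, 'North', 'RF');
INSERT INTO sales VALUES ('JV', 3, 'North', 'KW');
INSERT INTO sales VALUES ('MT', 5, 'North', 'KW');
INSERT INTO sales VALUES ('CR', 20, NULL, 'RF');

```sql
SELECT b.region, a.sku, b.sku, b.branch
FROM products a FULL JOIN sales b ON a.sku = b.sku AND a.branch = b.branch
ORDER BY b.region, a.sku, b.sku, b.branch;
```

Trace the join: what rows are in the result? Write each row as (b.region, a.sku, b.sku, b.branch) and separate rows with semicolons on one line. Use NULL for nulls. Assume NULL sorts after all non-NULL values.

(North, NULL, JV, KW); (North, NULL, LS, RF); (North, NULL, MT, KW); (North, NULL, MT, RF); (West, NULL, LS, FL); (NULL, DM, NULL, NULL); (NULL, DM, NULL, NULL); (NULL, OC, NULL, NULL); (NULL, QE, NULL, NULL); (NULL, QE, NULL, NULL); (NULL, RF, NULL, NULL); (NULL, TH, NULL, NULL); (NULL, NULL, CR, RF); (NULL, NULL, NULL, NULL)

FULL OUTER JOIN keeps every row from both sides; unmatched rows get NULL for the other side's columns.
Matching on a.sku = b.sku AND a.branch = b.branch. A NULL in a compared column never satisfies the condition.
- sku=DM, branch=KW: no b row matches, row kept with b columns NULL.
- sku=NULL, branch=FL: no b row matches, row kept with b columns NULL.
- sku=OC, branch=FL: no b row matches, row kept with b columns NULL.
- sku=TH, branch=RF: no b row matches, row kept with b columns NULL.
- sku=QE, branch=FL: no b row matches, row kept with b columns NULL.
- sku=RF, branch=RF: no b row matches, row kept with b columns NULL.
- sku=QE, branch=FL: no b row matches, row kept with b columns NULL.
- sku=DM, branch=KW: no b row matches, row kept with b columns NULL.
- 6 row(s) from b found no a partner → padded with NULL.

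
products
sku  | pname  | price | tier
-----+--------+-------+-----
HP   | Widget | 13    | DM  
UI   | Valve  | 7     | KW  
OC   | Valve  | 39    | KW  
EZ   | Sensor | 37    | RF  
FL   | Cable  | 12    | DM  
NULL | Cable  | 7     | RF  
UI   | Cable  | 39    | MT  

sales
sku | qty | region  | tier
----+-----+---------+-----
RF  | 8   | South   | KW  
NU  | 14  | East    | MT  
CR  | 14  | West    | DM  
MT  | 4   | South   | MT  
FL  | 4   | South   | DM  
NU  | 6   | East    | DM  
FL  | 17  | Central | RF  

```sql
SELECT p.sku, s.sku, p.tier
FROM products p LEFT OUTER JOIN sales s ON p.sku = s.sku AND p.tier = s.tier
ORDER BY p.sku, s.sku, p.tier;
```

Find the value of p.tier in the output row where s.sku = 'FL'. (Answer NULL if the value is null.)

DM

LEFT JOIN keeps every row from `products`; unmatched rows get NULL for `sales`'s columns.
Matching on p.sku = s.sku AND p.tier = s.tier. A NULL in a compared column never satisfies the condition.
- sku=HP, tier=DM: no s row matches, row kept with s columns NULL.
- sku=UI, tier=KW: no s row matches, row kept with s columns NULL.
- sku=OC, tier=KW: no s row matches, row kept with s columns NULL.
- sku=EZ, tier=RF: no s row matches, row kept with s columns NULL.
- sku=FL, tier=DM: 1 matching s row(s), so 1 row(s) emitted.
- sku=NULL, tier=RF: no s row matches, row kept with s columns NULL.
- sku=UI, tier=MT: no s row matches, row kept with s columns NULL.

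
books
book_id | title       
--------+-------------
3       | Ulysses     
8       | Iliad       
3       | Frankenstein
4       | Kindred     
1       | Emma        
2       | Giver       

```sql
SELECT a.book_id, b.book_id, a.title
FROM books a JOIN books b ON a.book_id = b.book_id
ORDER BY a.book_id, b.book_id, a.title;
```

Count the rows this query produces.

8

INNER JOIN keeps only pairs where the ON condition holds.
Matching on a.book_id = b.book_id.
Matched pairs: 8.
Total: 8 rows.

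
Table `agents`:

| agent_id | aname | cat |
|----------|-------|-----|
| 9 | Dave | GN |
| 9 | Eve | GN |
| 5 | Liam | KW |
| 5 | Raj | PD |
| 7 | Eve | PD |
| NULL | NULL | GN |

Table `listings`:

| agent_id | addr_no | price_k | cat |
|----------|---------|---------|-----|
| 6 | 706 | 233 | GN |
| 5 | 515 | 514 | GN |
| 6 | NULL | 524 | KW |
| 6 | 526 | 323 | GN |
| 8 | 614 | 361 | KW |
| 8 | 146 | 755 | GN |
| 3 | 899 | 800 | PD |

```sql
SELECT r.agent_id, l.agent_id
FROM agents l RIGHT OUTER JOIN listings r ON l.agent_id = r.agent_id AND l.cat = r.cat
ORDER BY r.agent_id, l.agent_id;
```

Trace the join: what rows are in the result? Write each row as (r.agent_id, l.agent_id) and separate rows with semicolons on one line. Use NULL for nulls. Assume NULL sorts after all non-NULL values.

RIGHT JOIN keeps every row from `listings`; unmatched rows get NULL for `agents`'s columns.
Matching on l.agent_id = r.agent_id AND l.cat = r.cat. A NULL in a compared column never satisfies the condition.
- l (agent_id=9, cat=GN) has no partner in r.
- l (agent_id=9, cat=GN) has no partner in r.
- l (agent_id=5, cat=KW) has no partner in r.
- l (agent_id=5, cat=PD) has no partner in r.
- l (agent_id=7, cat=PD) has no partner in r.
- l (agent_id=NULL, cat=GN) has no partner in r.
- plus 7 unmatched r row(s), each kept with NULL l columns.
After projecting and ordering:
r.agent_id | l.agent_id
3 | NULL
5 | NULL
6 | NULL
6 | NULL
6 | NULL
8 | NULL
8 | NULL

(3, NULL); (5, NULL); (6, NULL); (6, NULL); (6, NULL); (8, NULL); (8, NULL)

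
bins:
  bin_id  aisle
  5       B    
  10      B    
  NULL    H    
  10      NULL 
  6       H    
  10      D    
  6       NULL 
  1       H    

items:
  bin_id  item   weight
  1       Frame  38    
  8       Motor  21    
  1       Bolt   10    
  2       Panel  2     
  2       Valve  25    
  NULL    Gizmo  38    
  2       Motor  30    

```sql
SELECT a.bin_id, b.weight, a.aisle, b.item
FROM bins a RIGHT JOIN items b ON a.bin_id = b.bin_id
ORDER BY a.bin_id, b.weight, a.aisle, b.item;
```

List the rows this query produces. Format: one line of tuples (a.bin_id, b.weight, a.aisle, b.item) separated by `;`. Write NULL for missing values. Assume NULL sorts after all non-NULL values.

RIGHT JOIN keeps every row from `items`; unmatched rows get NULL for `bins`'s columns.
Matching on a.bin_id = b.bin_id. A NULL in a compared column never satisfies the condition.
Matched pairs: 2; unmatched b rows kept: 5.

(1, 10, H, Bolt); (1, 38, H, Frame); (NULL, 2, NULL, Panel); (NULL, 21, NULL, Motor); (NULL, 25, NULL, Valve); (NULL, 30, NULL, Motor); (NULL, 38, NULL, Gizmo)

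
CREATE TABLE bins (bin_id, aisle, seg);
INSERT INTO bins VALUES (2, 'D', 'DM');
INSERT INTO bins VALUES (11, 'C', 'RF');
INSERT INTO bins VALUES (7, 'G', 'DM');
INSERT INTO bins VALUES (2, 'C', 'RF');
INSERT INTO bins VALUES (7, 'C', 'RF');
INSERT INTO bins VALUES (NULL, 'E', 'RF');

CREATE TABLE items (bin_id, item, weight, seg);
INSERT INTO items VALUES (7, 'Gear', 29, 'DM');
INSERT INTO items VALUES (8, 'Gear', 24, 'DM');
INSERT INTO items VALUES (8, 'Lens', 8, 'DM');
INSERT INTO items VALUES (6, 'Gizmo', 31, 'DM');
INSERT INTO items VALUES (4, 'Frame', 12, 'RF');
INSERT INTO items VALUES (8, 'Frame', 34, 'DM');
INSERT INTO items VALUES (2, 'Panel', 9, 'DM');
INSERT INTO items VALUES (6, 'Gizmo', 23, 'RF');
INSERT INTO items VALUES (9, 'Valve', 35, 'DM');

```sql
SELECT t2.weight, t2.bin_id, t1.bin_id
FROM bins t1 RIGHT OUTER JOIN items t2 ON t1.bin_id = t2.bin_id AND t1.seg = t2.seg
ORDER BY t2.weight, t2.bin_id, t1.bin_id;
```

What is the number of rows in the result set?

9

RIGHT JOIN keeps every row from `items`; unmatched rows get NULL for `bins`'s columns.
Matching on t1.bin_id = t2.bin_id AND t1.seg = t2.seg. A NULL in a compared column never satisfies the condition.
- t1 (bin_id=2, seg=DM) pairs with 1 row(s) of t2.
- t1 (bin_id=11, seg=RF) has no partner in t2.
- t1 (bin_id=7, seg=DM) pairs with 1 row(s) of t2.
- t1 (bin_id=2, seg=RF) has no partner in t2.
- t1 (bin_id=7, seg=RF) has no partner in t2.
- t1 (bin_id=NULL, seg=RF) has no partner in t2.
- plus 7 unmatched t2 row(s), each kept with NULL t1 columns.
Total: 2 matched + 7 padded = 9 rows.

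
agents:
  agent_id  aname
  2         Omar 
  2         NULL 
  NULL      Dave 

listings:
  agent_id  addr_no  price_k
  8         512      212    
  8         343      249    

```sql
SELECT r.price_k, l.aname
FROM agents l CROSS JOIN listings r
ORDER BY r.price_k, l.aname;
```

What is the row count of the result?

6

CROSS JOIN pairs every row of `agents` with every row of `listings`: 3 × 2 = 6 rows.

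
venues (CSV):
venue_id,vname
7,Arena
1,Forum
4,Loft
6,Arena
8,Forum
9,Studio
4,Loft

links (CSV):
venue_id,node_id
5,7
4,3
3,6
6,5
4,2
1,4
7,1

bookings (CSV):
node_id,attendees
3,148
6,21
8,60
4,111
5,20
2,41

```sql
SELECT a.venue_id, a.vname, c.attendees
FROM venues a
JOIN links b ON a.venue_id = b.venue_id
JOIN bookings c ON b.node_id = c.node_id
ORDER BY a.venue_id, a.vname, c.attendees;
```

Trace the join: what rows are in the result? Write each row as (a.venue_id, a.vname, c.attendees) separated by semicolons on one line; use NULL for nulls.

Evaluate left to right. First `venues a INNER JOIN links b` on venue_id: 7 row(s).
Then INNER JOIN `bookings c` on node_id: keep only rows whose b.node_id appears in c.

(1, Forum, 111); (4, Loft, 41); (4, Loft, 41); (4, Loft, 148); (4, Loft, 148); (6, Arena, 20)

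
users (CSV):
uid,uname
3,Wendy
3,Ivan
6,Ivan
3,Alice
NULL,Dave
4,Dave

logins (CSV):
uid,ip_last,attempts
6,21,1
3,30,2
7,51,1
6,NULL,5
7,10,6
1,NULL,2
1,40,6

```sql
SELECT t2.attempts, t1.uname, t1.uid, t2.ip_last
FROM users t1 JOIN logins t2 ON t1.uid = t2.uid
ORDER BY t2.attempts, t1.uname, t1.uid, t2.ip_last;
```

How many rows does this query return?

5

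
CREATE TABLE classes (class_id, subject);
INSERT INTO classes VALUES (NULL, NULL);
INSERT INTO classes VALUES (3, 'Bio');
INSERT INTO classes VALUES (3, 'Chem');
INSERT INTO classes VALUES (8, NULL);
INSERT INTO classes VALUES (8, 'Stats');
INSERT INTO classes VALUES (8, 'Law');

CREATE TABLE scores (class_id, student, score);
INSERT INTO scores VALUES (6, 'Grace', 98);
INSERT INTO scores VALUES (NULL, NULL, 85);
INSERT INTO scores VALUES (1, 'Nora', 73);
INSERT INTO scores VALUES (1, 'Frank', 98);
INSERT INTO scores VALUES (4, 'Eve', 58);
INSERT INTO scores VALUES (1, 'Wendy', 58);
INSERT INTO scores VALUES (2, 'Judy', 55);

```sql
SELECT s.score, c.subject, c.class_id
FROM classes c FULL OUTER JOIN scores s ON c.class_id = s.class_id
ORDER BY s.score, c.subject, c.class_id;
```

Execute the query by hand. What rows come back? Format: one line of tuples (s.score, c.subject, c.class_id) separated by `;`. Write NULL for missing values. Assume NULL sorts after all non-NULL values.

(55, NULL, NULL); (58, NULL, NULL); (58, NULL, NULL); (73, NULL, NULL); (85, NULL, NULL); (98, NULL, NULL); (98, NULL, NULL); (NULL, Bio, 3); (NULL, Chem, 3); (NULL, Law, 8); (NULL, Stats, 8); (NULL, NULL, 8); (NULL, NULL, NULL)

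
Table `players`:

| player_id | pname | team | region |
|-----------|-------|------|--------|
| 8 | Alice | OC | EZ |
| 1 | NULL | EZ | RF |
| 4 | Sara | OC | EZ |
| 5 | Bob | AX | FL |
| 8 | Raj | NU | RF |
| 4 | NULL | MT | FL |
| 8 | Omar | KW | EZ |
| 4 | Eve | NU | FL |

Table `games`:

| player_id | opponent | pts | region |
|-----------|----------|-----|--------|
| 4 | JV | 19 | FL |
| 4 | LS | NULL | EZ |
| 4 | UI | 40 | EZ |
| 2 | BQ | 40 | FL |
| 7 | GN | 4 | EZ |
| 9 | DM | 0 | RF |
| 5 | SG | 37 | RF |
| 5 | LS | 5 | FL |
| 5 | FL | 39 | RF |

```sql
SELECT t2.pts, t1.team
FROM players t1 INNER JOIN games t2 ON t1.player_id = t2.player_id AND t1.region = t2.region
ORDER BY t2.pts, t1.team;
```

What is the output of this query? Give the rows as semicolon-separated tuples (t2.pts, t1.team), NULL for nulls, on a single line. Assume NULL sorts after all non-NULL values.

(5, AX); (19, MT); (19, NU); (40, OC); (NULL, OC)

INNER JOIN keeps only pairs where the ON condition holds.
Matching on t1.player_id = t2.player_id AND t1.region = t2.region.
Matched pairs: 5.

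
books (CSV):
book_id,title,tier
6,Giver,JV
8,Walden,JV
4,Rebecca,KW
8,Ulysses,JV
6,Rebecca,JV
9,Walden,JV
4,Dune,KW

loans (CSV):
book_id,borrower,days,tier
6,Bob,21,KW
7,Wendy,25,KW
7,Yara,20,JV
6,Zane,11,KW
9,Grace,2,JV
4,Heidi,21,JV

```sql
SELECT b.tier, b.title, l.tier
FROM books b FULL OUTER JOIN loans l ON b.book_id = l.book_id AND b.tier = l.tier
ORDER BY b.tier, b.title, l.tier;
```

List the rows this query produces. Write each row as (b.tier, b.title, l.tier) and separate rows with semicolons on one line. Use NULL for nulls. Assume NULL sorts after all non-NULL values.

(JV, Giver, NULL); (JV, Rebecca, NULL); (JV, Ulysses, NULL); (JV, Walden, JV); (JV, Walden, NULL); (KW, Dune, NULL); (KW, Rebecca, NULL); (NULL, NULL, JV); (NULL, NULL, JV); (NULL, NULL, KW); (NULL, NULL, KW); (NULL, NULL, KW)

FULL OUTER JOIN keeps every row from both sides; unmatched rows get NULL for the other side's columns.
Matching on b.book_id = l.book_id AND b.tier = l.tier.
- b row (book_id=6, tier=JV): no match → kept, l columns NULL.
- b row (book_id=8, tier=JV): no match → kept, l columns NULL.
- b row (book_id=4, tier=KW): no match → kept, l columns NULL.
- b row (book_id=8, tier=JV): no match → kept, l columns NULL.
- b row (book_id=6, tier=JV): no match → kept, l columns NULL.
- b row (book_id=9, tier=JV): matches 1 l row(s) → 1 output row(s).
- b row (book_id=4, tier=KW): no match → kept, l columns NULL.
- 5 l row(s) had no b match → kept, b columns NULL.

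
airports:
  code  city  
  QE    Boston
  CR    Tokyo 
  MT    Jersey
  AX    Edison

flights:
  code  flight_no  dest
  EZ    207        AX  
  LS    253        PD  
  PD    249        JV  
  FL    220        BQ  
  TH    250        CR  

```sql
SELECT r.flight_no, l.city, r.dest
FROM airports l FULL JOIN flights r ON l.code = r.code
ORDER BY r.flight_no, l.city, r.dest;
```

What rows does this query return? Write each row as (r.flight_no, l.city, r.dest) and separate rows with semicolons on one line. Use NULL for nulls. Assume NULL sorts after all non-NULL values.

FULL OUTER JOIN keeps every row from both sides; unmatched rows get NULL for the other side's columns.
Matching on l.code = r.code.
Matched pairs: 0; unmatched l rows kept: 4; unmatched r rows kept: 5.

(207, NULL, AX); (220, NULL, BQ); (249, NULL, JV); (250, NULL, CR); (253, NULL, PD); (NULL, Boston, NULL); (NULL, Edison, NULL); (NULL, Jersey, NULL); (NULL, Tokyo, NULL)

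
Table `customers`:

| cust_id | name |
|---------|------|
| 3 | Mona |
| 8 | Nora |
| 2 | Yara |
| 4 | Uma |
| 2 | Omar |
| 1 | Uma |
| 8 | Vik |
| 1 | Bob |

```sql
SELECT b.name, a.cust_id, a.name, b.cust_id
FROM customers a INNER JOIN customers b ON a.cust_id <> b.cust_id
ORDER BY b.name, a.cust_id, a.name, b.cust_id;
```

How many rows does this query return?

50

INNER JOIN keeps only pairs where the ON condition holds.
Matching on a.cust_id <> b.cust_id.
- a[0] cust_id=3 → 7 match(es) in b → 7 row(s).
- a[1] cust_id=8 → 6 match(es) in b → 6 row(s).
- a[2] cust_id=2 → 6 match(es) in b → 6 row(s).
- a[3] cust_id=4 → 7 match(es) in b → 7 row(s).
- a[4] cust_id=2 → 6 match(es) in b → 6 row(s).
- a[5] cust_id=1 → 6 match(es) in b → 6 row(s).
- a[6] cust_id=8 → 6 match(es) in b → 6 row(s).
- a[7] cust_id=1 → 6 match(es) in b → 6 row(s).
Total: 50 rows.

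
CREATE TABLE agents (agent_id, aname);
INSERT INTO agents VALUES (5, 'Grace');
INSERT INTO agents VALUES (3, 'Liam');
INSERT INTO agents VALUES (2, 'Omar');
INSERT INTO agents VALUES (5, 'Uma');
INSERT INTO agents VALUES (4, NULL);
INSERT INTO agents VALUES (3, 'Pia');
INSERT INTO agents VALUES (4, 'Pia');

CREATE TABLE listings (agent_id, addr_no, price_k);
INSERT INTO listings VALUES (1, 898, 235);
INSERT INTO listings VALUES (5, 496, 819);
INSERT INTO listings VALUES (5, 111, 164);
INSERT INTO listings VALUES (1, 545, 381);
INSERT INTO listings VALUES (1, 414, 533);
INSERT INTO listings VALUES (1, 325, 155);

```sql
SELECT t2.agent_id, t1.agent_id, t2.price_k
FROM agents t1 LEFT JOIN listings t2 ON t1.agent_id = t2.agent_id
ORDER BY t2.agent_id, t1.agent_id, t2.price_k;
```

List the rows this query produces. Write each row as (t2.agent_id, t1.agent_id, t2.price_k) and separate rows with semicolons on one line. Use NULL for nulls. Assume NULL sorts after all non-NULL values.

(5, 5, 164); (5, 5, 164); (5, 5, 819); (5, 5, 819); (NULL, 2, NULL); (NULL, 3, NULL); (NULL, 3, NULL); (NULL, 4, NULL); (NULL, 4, NULL)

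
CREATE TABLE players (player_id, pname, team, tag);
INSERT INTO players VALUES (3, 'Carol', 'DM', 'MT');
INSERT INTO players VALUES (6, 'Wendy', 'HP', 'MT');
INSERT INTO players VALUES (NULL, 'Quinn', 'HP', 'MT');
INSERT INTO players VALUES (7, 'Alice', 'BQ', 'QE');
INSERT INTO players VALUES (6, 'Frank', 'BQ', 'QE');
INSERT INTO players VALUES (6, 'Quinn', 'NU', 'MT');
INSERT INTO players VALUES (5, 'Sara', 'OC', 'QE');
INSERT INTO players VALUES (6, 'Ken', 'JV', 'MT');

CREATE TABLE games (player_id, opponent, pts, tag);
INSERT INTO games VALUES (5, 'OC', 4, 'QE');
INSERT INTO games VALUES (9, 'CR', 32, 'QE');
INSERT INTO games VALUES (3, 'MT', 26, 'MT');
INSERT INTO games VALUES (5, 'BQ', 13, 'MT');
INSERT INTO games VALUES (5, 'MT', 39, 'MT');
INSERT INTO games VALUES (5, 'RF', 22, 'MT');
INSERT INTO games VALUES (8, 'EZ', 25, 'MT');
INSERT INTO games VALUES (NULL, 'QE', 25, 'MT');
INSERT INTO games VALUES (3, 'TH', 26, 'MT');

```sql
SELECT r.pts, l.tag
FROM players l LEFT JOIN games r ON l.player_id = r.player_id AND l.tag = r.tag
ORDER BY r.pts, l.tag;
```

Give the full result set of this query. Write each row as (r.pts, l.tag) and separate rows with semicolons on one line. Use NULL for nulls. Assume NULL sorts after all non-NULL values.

LEFT JOIN keeps every row from `players`; unmatched rows get NULL for `games`'s columns.
Matching on l.player_id = r.player_id AND l.tag = r.tag. A NULL in a compared column never satisfies the condition.
- l (player_id=3, tag=MT) pairs with 2 row(s) of r.
- l (player_id=6, tag=MT) has no partner → padded with NULL.
- l (player_id=NULL, tag=MT) has no partner → padded with NULL.
- l (player_id=7, tag=QE) has no partner → padded with NULL.
- l (player_id=6, tag=QE) has no partner → padded with NULL.
- l (player_id=6, tag=MT) has no partner → padded with NULL.
- l (player_id=5, tag=QE) pairs with 1 row(s) of r.
- l (player_id=6, tag=MT) has no partner → padded with NULL.
After projecting and ordering:
r.pts | l.tag
4 | QE
26 | MT
26 | MT
NULL | MT
NULL | MT
NULL | MT
NULL | MT
NULL | QE
NULL | QE

(4, QE); (26, MT); (26, MT); (NULL, MT); (NULL, MT); (NULL, MT); (NULL, MT); (NULL, QE); (NULL, QE)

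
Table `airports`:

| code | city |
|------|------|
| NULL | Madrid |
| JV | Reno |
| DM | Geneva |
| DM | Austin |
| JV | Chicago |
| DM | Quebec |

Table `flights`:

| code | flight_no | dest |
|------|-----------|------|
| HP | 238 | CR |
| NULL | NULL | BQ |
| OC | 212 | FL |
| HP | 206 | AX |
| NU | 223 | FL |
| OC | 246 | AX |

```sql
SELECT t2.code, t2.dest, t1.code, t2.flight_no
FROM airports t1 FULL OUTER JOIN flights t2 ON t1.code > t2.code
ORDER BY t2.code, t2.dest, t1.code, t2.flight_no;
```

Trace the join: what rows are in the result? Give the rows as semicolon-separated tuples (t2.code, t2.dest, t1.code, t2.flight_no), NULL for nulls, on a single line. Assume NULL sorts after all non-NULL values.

FULL OUTER JOIN keeps every row from both sides; unmatched rows get NULL for the other side's columns.
Matching on t1.code > t2.code. A NULL in a compared column never satisfies the condition.
- t1[0] code=NULL → no match; kept with NULLs on the t2 side.
- t1[1] code=JV → 2 match(es) in t2 → 2 row(s).
- t1[2] code=DM → no match; kept with NULLs on the t2 side.
- t1[3] code=DM → no match; kept with NULLs on the t2 side.
- t1[4] code=JV → 2 match(es) in t2 → 2 row(s).
- t1[5] code=DM → no match; kept with NULLs on the t2 side.
- plus 4 unmatched t2 row(s), each kept with NULL t1 columns.

(HP, AX, JV, 206); (HP, AX, JV, 206); (HP, CR, JV, 238); (HP, CR, JV, 238); (NU, FL, NULL, 223); (OC, AX, NULL, 246); (OC, FL, NULL, 212); (NULL, BQ, NULL, NULL); (NULL, NULL, DM, NULL); (NULL, NULL, DM, NULL); (NULL, NULL, DM, NULL); (NULL, NULL, NULL, NULL)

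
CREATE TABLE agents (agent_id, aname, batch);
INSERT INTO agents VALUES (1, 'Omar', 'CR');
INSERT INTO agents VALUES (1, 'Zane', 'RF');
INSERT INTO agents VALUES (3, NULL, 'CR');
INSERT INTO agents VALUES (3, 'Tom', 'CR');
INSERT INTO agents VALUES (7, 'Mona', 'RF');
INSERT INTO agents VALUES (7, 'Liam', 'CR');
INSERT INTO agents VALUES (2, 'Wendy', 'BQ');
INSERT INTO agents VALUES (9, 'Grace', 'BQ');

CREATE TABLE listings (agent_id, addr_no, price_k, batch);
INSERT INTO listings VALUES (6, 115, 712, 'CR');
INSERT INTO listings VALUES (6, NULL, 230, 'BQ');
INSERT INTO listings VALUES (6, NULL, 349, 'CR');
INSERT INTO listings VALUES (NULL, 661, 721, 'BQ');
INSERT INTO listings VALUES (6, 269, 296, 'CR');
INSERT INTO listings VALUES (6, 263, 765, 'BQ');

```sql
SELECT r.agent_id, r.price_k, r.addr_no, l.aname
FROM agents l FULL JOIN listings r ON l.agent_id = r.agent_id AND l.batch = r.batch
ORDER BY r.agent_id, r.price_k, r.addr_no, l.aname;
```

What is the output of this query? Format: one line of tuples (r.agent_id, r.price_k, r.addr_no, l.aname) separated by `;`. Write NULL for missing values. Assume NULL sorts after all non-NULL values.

FULL OUTER JOIN keeps every row from both sides; unmatched rows get NULL for the other side's columns.
Matching on l.agent_id = r.agent_id AND l.batch = r.batch. A NULL in a compared column never satisfies the condition.
Matched pairs: 0; unmatched l rows kept: 8; unmatched r rows kept: 6.

(6, 230, NULL, NULL); (6, 296, 269, NULL); (6, 349, NULL, NULL); (6, 712, 115, NULL); (6, 765, 263, NULL); (NULL, 721, 661, NULL); (NULL, NULL, NULL, Grace); (NULL, NULL, NULL, Liam); (NULL, NULL, NULL, Mona); (NULL, NULL, NULL, Omar); (NULL, NULL, NULL, Tom); (NULL, NULL, NULL, Wendy); (NULL, NULL, NULL, Zane); (NULL, NULL, NULL, NULL)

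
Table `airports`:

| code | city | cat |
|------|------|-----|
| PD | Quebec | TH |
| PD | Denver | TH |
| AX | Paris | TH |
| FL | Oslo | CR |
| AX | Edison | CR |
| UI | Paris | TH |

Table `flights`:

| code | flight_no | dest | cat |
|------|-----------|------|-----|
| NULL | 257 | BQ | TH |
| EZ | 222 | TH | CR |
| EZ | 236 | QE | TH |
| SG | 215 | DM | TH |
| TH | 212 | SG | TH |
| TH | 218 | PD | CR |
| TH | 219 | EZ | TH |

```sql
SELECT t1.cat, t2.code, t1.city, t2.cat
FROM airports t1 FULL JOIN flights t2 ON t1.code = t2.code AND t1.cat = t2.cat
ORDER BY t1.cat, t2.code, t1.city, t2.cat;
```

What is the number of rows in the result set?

FULL OUTER JOIN keeps every row from both sides; unmatched rows get NULL for the other side's columns.
Matching on t1.code = t2.code AND t1.cat = t2.cat. A NULL in a compared column never satisfies the condition.
Matched pairs: 0; unmatched t1 rows kept: 6; unmatched t2 rows kept: 7.
Total: 0 matched + 13 padded = 13 rows.

13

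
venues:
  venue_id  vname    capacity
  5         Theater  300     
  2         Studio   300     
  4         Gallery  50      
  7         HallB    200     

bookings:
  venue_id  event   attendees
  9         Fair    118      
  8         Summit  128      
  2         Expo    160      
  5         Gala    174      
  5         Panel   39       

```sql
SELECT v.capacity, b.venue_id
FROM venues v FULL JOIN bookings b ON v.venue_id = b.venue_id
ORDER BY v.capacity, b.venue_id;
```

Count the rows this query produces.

FULL OUTER JOIN keeps every row from both sides; unmatched rows get NULL for the other side's columns.
Matching on v.venue_id = b.venue_id.
Matched pairs: 3; unmatched v rows kept: 2; unmatched b rows kept: 2.
Total: 3 matched + 4 padded = 7 rows.

7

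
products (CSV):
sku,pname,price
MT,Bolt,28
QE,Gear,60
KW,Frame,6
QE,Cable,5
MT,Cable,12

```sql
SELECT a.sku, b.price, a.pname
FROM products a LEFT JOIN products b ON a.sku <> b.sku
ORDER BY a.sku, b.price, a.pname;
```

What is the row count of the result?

LEFT JOIN keeps every row from `products a`; unmatched rows get NULL for `products b`'s columns.
Matching on a.sku <> b.sku.
- a[0] sku=MT → 3 match(es) in b → 3 row(s).
- a[1] sku=QE → 3 match(es) in b → 3 row(s).
- a[2] sku=KW → 4 match(es) in b → 4 row(s).
- a[3] sku=QE → 3 match(es) in b → 3 row(s).
- a[4] sku=MT → 3 match(es) in b → 3 row(s).
Total: 16 rows.

16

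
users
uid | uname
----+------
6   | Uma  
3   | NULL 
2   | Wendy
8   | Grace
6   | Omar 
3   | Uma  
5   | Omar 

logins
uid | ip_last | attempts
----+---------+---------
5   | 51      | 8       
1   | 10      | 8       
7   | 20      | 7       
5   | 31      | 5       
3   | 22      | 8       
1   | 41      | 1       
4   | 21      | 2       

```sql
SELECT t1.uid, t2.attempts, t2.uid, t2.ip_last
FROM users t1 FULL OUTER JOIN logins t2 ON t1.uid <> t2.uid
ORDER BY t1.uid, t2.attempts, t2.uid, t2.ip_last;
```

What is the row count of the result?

45

FULL OUTER JOIN keeps every row from both sides; unmatched rows get NULL for the other side's columns.
Matching on t1.uid <> t2.uid.
- t1 row (uid=6): matches 7 t2 row(s) → 7 output row(s).
- t1 row (uid=3): matches 6 t2 row(s) → 6 output row(s).
- t1 row (uid=2): matches 7 t2 row(s) → 7 output row(s).
- t1 row (uid=8): matches 7 t2 row(s) → 7 output row(s).
- t1 row (uid=6): matches 7 t2 row(s) → 7 output row(s).
- t1 row (uid=3): matches 6 t2 row(s) → 6 output row(s).
- t1 row (uid=5): matches 5 t2 row(s) → 5 output row(s).
Total: 45 rows.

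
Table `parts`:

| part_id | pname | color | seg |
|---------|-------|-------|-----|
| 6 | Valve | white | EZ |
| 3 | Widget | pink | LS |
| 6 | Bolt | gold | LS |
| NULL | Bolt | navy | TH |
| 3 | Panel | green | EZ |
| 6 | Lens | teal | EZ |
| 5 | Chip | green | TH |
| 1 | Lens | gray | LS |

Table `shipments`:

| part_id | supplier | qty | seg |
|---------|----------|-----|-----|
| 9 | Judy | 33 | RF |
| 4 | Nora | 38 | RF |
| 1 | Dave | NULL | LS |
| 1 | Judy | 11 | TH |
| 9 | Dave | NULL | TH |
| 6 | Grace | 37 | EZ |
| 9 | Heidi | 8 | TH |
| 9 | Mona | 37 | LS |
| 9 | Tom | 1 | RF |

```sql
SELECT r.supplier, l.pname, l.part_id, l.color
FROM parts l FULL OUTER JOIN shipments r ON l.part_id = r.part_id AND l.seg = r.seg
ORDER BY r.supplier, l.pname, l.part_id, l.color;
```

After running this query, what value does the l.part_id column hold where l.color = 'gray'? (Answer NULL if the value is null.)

FULL OUTER JOIN keeps every row from both sides; unmatched rows get NULL for the other side's columns.
Matching on l.part_id = r.part_id AND l.seg = r.seg. A NULL in a compared column never satisfies the condition.
- l row (part_id=6, seg=EZ): matches 1 r row(s) → 1 output row(s).
- l row (part_id=3, seg=LS): no match → kept, r columns NULL.
- l row (part_id=6, seg=LS): no match → kept, r columns NULL.
- l row (part_id=NULL, seg=TH): no match → kept, r columns NULL.
- l row (part_id=3, seg=EZ): no match → kept, r columns NULL.
- l row (part_id=6, seg=EZ): matches 1 r row(s) → 1 output row(s).
- l row (part_id=5, seg=TH): no match → kept, r columns NULL.
- l row (part_id=1, seg=LS): matches 1 r row(s) → 1 output row(s).
- plus 7 unmatched r row(s), each kept with NULL l columns.

1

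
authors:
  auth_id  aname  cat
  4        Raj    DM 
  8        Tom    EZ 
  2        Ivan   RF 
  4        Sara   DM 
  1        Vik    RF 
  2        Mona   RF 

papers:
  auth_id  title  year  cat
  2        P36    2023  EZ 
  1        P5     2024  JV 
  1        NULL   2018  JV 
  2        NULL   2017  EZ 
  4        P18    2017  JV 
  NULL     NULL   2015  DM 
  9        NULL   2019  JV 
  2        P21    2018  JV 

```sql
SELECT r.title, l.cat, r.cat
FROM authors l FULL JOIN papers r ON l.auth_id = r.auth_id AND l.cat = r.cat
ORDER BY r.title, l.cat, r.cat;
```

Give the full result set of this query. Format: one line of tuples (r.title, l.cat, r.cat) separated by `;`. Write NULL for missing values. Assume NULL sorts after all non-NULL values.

FULL OUTER JOIN keeps every row from both sides; unmatched rows get NULL for the other side's columns.
Matching on l.auth_id = r.auth_id AND l.cat = r.cat. A NULL in a compared column never satisfies the condition.
- l[0] auth_id=4, cat=DM → no match; kept with NULLs on the r side.
- l[1] auth_id=8, cat=EZ → no match; kept with NULLs on the r side.
- l[2] auth_id=2, cat=RF → no match; kept with NULLs on the r side.
- l[3] auth_id=4, cat=DM → no match; kept with NULLs on the r side.
- l[4] auth_id=1, cat=RF → no match; kept with NULLs on the r side.
- l[5] auth_id=2, cat=RF → no match; kept with NULLs on the r side.
- 8 r row(s) had no l match → kept, l columns NULL.

(P18, NULL, JV); (P21, NULL, JV); (P36, NULL, EZ); (P5, NULL, JV); (NULL, DM, NULL); (NULL, DM, NULL); (NULL, EZ, NULL); (NULL, RF, NULL); (NULL, RF, NULL); (NULL, RF, NULL); (NULL, NULL, DM); (NULL, NULL, EZ); (NULL, NULL, JV); (NULL, NULL, JV)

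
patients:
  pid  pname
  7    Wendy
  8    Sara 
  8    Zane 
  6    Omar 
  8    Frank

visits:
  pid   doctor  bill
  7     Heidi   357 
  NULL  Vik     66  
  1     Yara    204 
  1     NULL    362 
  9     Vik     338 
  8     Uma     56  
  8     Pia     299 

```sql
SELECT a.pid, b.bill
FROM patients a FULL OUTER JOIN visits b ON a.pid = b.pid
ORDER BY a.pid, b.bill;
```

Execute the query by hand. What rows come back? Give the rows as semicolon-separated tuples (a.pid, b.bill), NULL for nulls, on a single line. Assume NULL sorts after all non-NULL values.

(6, NULL); (7, 357); (8, 56); (8, 56); (8, 56); (8, 299); (8, 299); (8, 299); (NULL, 66); (NULL, 204); (NULL, 338); (NULL, 362)

FULL OUTER JOIN keeps every row from both sides; unmatched rows get NULL for the other side's columns.
Matching on a.pid = b.pid. A NULL in a compared column never satisfies the condition.
- a row (pid=7): matches 1 b row(s) → 1 output row(s).
- a row (pid=8): matches 2 b row(s) → 2 output row(s).
- a row (pid=8): matches 2 b row(s) → 2 output row(s).
- a row (pid=6): no match → kept, b columns NULL.
- a row (pid=8): matches 2 b row(s) → 2 output row(s).
- 4 row(s) from b found no a partner → padded with NULL.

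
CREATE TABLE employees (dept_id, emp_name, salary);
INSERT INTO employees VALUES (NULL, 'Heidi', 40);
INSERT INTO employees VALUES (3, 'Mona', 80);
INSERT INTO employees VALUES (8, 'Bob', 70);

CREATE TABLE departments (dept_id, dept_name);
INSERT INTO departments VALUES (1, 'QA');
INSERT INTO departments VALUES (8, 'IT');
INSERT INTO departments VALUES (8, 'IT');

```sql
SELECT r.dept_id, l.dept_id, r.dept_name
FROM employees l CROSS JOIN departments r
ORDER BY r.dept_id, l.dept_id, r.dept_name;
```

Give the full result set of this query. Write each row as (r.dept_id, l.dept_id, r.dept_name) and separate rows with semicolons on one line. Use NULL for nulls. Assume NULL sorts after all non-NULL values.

(1, 3, QA); (1, 8, QA); (1, NULL, QA); (8, 3, IT); (8, 3, IT); (8, 8, IT); (8, 8, IT); (8, NULL, IT); (8, NULL, IT)

CROSS JOIN pairs every row of `employees` with every row of `departments`: 3 × 3 = 9 rows.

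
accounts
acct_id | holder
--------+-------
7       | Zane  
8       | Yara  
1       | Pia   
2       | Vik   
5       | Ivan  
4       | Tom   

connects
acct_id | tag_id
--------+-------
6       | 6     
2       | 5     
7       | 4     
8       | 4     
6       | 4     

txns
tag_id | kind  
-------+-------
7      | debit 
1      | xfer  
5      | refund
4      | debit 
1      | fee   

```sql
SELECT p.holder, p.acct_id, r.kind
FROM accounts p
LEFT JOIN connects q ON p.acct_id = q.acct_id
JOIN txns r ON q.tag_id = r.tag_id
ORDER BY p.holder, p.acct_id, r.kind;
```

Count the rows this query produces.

Evaluate left to right. First `accounts p LEFT JOIN connects q` on acct_id: 6 row(s).
Then INNER JOIN `txns r` on tag_id: keep only rows whose q.tag_id appears in r.
Result: 3 row(s).

3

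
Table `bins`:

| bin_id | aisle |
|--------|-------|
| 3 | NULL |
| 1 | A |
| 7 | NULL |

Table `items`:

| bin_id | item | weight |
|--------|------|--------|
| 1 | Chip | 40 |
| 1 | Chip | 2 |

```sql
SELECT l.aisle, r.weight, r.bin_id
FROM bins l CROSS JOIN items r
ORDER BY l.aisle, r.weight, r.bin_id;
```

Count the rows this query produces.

6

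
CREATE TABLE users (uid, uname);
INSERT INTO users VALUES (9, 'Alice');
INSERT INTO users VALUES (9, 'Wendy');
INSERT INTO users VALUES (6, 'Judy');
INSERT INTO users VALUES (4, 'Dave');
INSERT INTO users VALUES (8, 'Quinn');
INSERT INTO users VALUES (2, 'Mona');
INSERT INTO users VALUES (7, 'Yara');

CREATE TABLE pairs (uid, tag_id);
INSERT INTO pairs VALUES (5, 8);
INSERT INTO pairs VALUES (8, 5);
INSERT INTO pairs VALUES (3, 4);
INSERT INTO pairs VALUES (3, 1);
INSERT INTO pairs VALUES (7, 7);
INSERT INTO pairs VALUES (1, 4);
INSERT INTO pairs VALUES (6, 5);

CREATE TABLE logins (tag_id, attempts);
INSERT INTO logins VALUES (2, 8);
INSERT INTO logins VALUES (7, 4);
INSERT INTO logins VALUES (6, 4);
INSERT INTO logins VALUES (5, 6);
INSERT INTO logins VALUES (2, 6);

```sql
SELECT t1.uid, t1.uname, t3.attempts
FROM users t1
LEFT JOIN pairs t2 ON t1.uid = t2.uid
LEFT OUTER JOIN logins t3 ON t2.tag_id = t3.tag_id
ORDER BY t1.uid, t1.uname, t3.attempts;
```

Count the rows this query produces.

7

Step 1 — t1 LEFT JOIN t2 on uid → 7 row(s).
Then LEFT JOIN `logins t3` on tag_id: each of those 7 rows is kept; rows whose t2.tag_id has no match in t3 get NULL for t3's columns.
Result: 7 row(s).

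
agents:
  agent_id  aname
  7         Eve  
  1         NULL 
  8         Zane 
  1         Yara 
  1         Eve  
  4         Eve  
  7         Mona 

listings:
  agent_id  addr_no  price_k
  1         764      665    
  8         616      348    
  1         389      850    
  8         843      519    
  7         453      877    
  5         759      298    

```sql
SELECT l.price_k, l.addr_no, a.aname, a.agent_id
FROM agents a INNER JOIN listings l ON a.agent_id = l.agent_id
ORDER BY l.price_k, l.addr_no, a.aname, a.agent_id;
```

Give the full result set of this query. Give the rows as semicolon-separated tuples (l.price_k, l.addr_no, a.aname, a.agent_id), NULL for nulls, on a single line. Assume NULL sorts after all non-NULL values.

INNER JOIN keeps only pairs where the ON condition holds.
Matching on a.agent_id = l.agent_id.
- a (agent_id=7) pairs with 1 row(s) of l.
- a (agent_id=1) pairs with 2 row(s) of l.
- a (agent_id=8) pairs with 2 row(s) of l.
- a (agent_id=1) pairs with 2 row(s) of l.
- a (agent_id=1) pairs with 2 row(s) of l.
- a (agent_id=4) has no partner → excluded.
- a (agent_id=7) pairs with 1 row(s) of l.
After projecting and ordering:
l.price_k | l.addr_no | a.aname | a.agent_id
348 | 616 | Zane | 8
519 | 843 | Zane | 8
665 | 764 | Eve | 1
665 | 764 | Yara | 1
665 | 764 | NULL | 1
850 | 389 | Eve | 1
850 | 389 | Yara | 1
850 | 389 | NULL | 1
877 | 453 | Eve | 7
877 | 453 | Mona | 7

(348, 616, Zane, 8); (519, 843, Zane, 8); (665, 764, Eve, 1); (665, 764, Yara, 1); (665, 764, NULL, 1); (850, 389, Eve, 1); (850, 389, Yara, 1); (850, 389, NULL, 1); (877, 453, Eve, 7); (877, 453, Mona, 7)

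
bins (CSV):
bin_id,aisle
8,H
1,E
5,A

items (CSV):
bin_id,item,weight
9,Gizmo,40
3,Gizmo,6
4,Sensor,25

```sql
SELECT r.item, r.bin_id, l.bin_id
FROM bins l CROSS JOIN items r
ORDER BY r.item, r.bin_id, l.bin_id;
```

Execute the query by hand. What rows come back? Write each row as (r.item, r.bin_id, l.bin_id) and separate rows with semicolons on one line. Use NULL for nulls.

CROSS JOIN pairs every row of `bins` with every row of `items`: 3 × 3 = 9 rows.

(Gizmo, 3, 1); (Gizmo, 3, 5); (Gizmo, 3, 8); (Gizmo, 9, 1); (Gizmo, 9, 5); (Gizmo, 9, 8); (Sensor, 4, 1); (Sensor, 4, 5); (Sensor, 4, 8)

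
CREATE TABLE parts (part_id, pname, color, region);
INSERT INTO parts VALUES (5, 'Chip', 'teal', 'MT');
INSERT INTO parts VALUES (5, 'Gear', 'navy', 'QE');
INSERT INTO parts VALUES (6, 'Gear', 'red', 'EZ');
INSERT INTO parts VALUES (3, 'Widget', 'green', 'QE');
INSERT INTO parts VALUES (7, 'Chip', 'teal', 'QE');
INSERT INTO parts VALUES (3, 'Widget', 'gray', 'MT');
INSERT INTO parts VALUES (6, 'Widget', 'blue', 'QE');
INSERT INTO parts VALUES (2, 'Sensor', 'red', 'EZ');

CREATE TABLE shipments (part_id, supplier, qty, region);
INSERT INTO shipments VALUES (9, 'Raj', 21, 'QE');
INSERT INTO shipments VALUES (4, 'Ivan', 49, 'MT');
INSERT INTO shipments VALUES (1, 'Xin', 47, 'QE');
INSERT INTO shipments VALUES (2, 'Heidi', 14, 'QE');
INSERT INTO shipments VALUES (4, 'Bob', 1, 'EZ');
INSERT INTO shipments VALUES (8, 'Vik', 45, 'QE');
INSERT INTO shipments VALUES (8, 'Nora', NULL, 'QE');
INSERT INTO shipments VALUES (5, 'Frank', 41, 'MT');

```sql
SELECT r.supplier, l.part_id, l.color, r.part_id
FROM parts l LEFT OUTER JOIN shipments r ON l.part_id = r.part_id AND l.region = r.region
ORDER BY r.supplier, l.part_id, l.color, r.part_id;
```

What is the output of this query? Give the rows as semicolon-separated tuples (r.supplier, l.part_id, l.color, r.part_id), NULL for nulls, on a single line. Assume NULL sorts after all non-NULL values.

(Frank, 5, teal, 5); (NULL, 2, red, NULL); (NULL, 3, gray, NULL); (NULL, 3, green, NULL); (NULL, 5, navy, NULL); (NULL, 6, blue, NULL); (NULL, 6, red, NULL); (NULL, 7, teal, NULL)

LEFT JOIN keeps every row from `parts`; unmatched rows get NULL for `shipments`'s columns.
Matching on l.part_id = r.part_id AND l.region = r.region.
Matched pairs: 1; unmatched l rows kept: 7.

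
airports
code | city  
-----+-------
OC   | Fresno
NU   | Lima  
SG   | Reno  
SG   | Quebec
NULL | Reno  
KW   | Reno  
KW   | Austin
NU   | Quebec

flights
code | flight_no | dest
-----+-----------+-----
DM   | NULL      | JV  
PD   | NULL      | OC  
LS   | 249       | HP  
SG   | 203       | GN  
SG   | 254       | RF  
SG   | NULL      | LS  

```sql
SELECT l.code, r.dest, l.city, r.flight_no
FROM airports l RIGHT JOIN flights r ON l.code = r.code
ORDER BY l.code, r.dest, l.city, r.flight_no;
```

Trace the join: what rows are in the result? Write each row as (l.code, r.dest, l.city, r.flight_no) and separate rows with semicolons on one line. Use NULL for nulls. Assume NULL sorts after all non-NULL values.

RIGHT JOIN keeps every row from `flights`; unmatched rows get NULL for `airports`'s columns.
Matching on l.code = r.code. A NULL in a compared column never satisfies the condition.
- l[0] code=OC → no match.
- l[1] code=NU → no match.
- l[2] code=SG → 3 match(es) in r → 3 row(s).
- l[3] code=SG → 3 match(es) in r → 3 row(s).
- l[4] code=NULL → no match.
- l[5] code=KW → no match.
- l[6] code=KW → no match.
- l[7] code=NU → no match.
- plus 3 unmatched r row(s), each kept with NULL l columns.
After projecting and ordering:
l.code | r.dest | l.city | r.flight_no
SG | GN | Quebec | 203
SG | GN | Reno | 203
SG | LS | Quebec | NULL
SG | LS | Reno | NULL
SG | RF | Quebec | 254
SG | RF | Reno | 254
NULL | HP | NULL | 249
NULL | JV | NULL | NULL
NULL | OC | NULL | NULL

(SG, GN, Quebec, 203); (SG, GN, Reno, 203); (SG, LS, Quebec, NULL); (SG, LS, Reno, NULL); (SG, RF, Quebec, 254); (SG, RF, Reno, 254); (NULL, HP, NULL, 249); (NULL, JV, NULL, NULL); (NULL, OC, NULL, NULL)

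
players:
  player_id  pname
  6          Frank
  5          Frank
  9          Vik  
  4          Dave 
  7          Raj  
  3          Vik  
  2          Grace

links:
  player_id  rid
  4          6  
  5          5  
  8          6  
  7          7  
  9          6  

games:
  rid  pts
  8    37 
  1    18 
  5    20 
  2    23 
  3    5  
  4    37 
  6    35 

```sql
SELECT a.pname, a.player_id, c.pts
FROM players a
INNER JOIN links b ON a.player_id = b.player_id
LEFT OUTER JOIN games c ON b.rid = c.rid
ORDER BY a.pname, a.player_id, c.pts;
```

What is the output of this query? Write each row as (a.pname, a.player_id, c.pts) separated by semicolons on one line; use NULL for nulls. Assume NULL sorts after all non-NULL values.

Joins associate left-to-right: players INNER JOIN links on player_id gives 4 intermediate row(s).
Then LEFT JOIN `games c` on rid: each of those 4 rows is kept; rows whose b.rid has no match in c get NULL for c's columns.

(Dave, 4, 35); (Frank, 5, 20); (Raj, 7, NULL); (Vik, 9, 35)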